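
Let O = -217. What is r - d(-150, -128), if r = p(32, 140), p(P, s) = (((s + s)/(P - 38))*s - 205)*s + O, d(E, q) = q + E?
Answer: -2829917/3 ≈ -9.4331e+5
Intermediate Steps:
d(E, q) = E + q
p(P, s) = -217 + s*(-205 + 2*s**2/(-38 + P)) (p(P, s) = (((s + s)/(P - 38))*s - 205)*s - 217 = (((2*s)/(-38 + P))*s - 205)*s - 217 = ((2*s/(-38 + P))*s - 205)*s - 217 = (2*s**2/(-38 + P) - 205)*s - 217 = (-205 + 2*s**2/(-38 + P))*s - 217 = s*(-205 + 2*s**2/(-38 + P)) - 217 = -217 + s*(-205 + 2*s**2/(-38 + P)))
r = -2830751/3 (r = (8246 - 217*32 + 2*140**3 + 7790*140 - 205*32*140)/(-38 + 32) = (8246 - 6944 + 2*2744000 + 1090600 - 918400)/(-6) = -(8246 - 6944 + 5488000 + 1090600 - 918400)/6 = -1/6*5661502 = -2830751/3 ≈ -9.4358e+5)
r - d(-150, -128) = -2830751/3 - (-150 - 128) = -2830751/3 - 1*(-278) = -2830751/3 + 278 = -2829917/3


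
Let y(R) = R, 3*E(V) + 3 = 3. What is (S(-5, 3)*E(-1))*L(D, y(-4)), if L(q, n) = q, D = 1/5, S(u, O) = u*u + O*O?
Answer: 0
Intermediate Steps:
S(u, O) = O² + u² (S(u, O) = u² + O² = O² + u²)
E(V) = 0 (E(V) = -1 + (⅓)*3 = -1 + 1 = 0)
D = ⅕ ≈ 0.20000
(S(-5, 3)*E(-1))*L(D, y(-4)) = ((3² + (-5)²)*0)*(⅕) = ((9 + 25)*0)*(⅕) = (34*0)*(⅕) = 0*(⅕) = 0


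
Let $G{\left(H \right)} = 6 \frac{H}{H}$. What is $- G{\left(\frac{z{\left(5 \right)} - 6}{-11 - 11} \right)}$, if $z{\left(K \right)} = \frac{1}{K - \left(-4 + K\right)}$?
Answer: $-6$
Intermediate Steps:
$z{\left(K \right)} = \frac{1}{4}$
$G{\left(H \right)} = 6$ ($G{\left(H \right)} = 6 \cdot 1 = 6$)
$- G{\left(\frac{z{\left(5 \right)} - 6}{-11 - 11} \right)} = \left(-1\right) 6 = -6$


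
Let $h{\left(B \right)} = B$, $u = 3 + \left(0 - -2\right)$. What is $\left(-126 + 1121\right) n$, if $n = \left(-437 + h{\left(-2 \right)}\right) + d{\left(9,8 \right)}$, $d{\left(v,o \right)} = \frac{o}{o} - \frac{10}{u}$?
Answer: $-437800$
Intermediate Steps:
$u = 5$ ($u = 3 + \left(0 + 2\right) = 3 + 2 = 5$)
$d{\left(v,o \right)} = -1$ ($d{\left(v,o \right)} = \frac{o}{o} - \frac{10}{5} = 1 - 2 = -1$)
$n = -440$ ($n = \left(-437 - 2\right) - 1 = -439 - 1 = -440$)
$\left(-126 + 1121\right) n = \left(-126 + 1121\right) \left(-440\right) = 995 \left(-440\right) = -437800$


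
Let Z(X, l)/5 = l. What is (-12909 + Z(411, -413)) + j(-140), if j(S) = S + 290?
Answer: -14824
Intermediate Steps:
Z(X, l) = 5*l
j(S) = 290 + S
(-12909 + Z(411, -413)) + j(-140) = (-12909 + 5*(-413)) + (290 - 140) = (-12909 - 2065) + 150 = -14974 + 150 = -14824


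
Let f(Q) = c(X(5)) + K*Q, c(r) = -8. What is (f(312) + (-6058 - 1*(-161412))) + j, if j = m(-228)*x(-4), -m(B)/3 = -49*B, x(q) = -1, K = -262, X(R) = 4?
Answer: 107118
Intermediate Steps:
m(B) = 147*B (m(B) = -(-147)*B = 147*B)
f(Q) = -8 - 262*Q
j = 33516 (j = (147*(-228))*(-1) = -33516*(-1) = 33516)
(f(312) + (-6058 - 1*(-161412))) + j = ((-8 - 262*312) + (-6058 - 1*(-161412))) + 33516 = ((-8 - 81744) + (-6058 + 161412)) + 33516 = (-81752 + 155354) + 33516 = 73602 + 33516 = 107118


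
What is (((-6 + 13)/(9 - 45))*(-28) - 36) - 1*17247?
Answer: -155498/9 ≈ -17278.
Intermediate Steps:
(((-6 + 13)/(9 - 45))*(-28) - 36) - 1*17247 = ((7/(-36))*(-28) - 36) - 17247 = ((7*(-1/36))*(-28) - 36) - 17247 = (-7/36*(-28) - 36) - 17247 = (49/9 - 36) - 17247 = -275/9 - 17247 = -155498/9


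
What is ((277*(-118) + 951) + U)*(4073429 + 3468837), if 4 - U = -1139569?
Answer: 8355608880908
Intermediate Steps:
U = 1139573 (U = 4 - 1*(-1139569) = 4 + 1139569 = 1139573)
((277*(-118) + 951) + U)*(4073429 + 3468837) = ((277*(-118) + 951) + 1139573)*(4073429 + 3468837) = ((-32686 + 951) + 1139573)*7542266 = (-31735 + 1139573)*7542266 = 1107838*7542266 = 8355608880908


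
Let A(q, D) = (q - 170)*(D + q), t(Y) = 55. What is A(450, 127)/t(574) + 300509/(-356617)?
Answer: 11519702905/3922787 ≈ 2936.6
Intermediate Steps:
A(q, D) = (-170 + q)*(D + q)
A(450, 127)/t(574) + 300509/(-356617) = (450² - 170*127 - 170*450 + 127*450)/55 + 300509/(-356617) = (202500 - 21590 - 76500 + 57150)*(1/55) + 300509*(-1/356617) = 161560*(1/55) - 300509/356617 = 32312/11 - 300509/356617 = 11519702905/3922787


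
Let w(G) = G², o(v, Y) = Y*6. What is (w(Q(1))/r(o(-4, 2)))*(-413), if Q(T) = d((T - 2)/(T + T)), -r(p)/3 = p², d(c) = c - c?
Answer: 0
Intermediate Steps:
o(v, Y) = 6*Y
d(c) = 0
r(p) = -3*p²
Q(T) = 0
(w(Q(1))/r(o(-4, 2)))*(-413) = (0²/((-3*(6*2)²)))*(-413) = (0/((-3*12²)))*(-413) = (0/((-3*144)))*(-413) = (0/(-432))*(-413) = (0*(-1/432))*(-413) = 0*(-413) = 0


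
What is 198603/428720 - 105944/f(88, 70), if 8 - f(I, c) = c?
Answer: 22716312533/13290320 ≈ 1709.2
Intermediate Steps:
f(I, c) = 8 - c
198603/428720 - 105944/f(88, 70) = 198603/428720 - 105944/(8 - 1*70) = 198603*(1/428720) - 105944/(8 - 70) = 198603/428720 - 105944/(-62) = 198603/428720 - 105944*(-1/62) = 198603/428720 + 52972/31 = 22716312533/13290320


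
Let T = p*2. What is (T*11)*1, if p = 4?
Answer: 88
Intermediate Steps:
T = 8 (T = 4*2 = 8)
(T*11)*1 = (8*11)*1 = 88*1 = 88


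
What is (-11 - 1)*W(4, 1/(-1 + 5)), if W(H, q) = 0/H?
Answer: 0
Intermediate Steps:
W(H, q) = 0
(-11 - 1)*W(4, 1/(-1 + 5)) = (-11 - 1)*0 = -12*0 = 0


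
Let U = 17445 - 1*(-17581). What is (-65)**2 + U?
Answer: 39251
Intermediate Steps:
U = 35026 (U = 17445 + 17581 = 35026)
(-65)**2 + U = (-65)**2 + 35026 = 4225 + 35026 = 39251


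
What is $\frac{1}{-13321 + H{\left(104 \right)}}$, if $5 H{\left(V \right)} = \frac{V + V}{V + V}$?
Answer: $- \frac{5}{66604} \approx -7.5071 \cdot 10^{-5}$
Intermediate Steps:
$H{\left(V \right)} = \frac{1}{5}$ ($H{\left(V \right)} = \frac{\left(V + V\right) \frac{1}{V + V}}{5} = \frac{2 V \frac{1}{2 V}}{5} = \frac{1}{5} \cdot 1 = \frac{1}{5}$)
$\frac{1}{-13321 + H{\left(104 \right)}} = \frac{1}{-13321 + \frac{1}{5}} = \frac{1}{- \frac{66604}{5}} = - \frac{5}{66604}$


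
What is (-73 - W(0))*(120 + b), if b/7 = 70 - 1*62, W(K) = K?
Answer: -12848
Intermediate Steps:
b = 56 (b = 7*(70 - 1*62) = 7*(70 - 62) = 7*8 = 56)
(-73 - W(0))*(120 + b) = (-73 - 1*0)*(120 + 56) = (-73 + 0)*176 = -73*176 = -12848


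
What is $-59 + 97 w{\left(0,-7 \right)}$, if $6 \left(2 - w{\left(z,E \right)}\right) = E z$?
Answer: $135$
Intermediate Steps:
$w{\left(z,E \right)} = 2 - \frac{E z}{6}$
$-59 + 97 w{\left(0,-7 \right)} = -59 + 97 \left(2 - \left(- \frac{7}{6}\right) 0\right) = -59 + 97 \left(2 + 0\right) = -59 + 97 \cdot 2 = -59 + 194 = 135$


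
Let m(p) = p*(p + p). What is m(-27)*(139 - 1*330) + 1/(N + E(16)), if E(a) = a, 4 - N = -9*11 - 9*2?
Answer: -38151485/137 ≈ -2.7848e+5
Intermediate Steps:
N = 121 (N = 4 - (-9*11 - 9*2) = 4 - (-99 - 18) = 4 - 1*(-117) = 4 + 117 = 121)
m(p) = 2*p² (m(p) = p*(2*p) = 2*p²)
m(-27)*(139 - 1*330) + 1/(N + E(16)) = (2*(-27)²)*(139 - 1*330) + 1/(121 + 16) = (2*729)*(139 - 330) + 1/137 = 1458*(-191) + 1/137 = -278478 + 1/137 = -38151485/137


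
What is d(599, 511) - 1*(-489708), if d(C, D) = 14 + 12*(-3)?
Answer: 489686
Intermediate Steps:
d(C, D) = -22 (d(C, D) = 14 - 36 = -22)
d(599, 511) - 1*(-489708) = -22 - 1*(-489708) = -22 + 489708 = 489686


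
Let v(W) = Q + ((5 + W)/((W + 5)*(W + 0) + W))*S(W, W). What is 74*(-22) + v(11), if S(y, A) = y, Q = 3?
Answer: -27609/17 ≈ -1624.1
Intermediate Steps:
v(W) = 3 + W*(5 + W)/(W + W*(5 + W)) (v(W) = 3 + ((5 + W)/((W + 5)*(W + 0) + W))*W = 3 + ((5 + W)/((5 + W)*W + W))*W = 3 + ((5 + W)/(W*(5 + W) + W))*W = 3 + ((5 + W)/(W + W*(5 + W)))*W = 3 + W*(5 + W)/(W + W*(5 + W)))
74*(-22) + v(11) = 74*(-22) + (23 + 4*11)/(6 + 11) = -1628 + (23 + 44)/17 = -1628 + (1/17)*67 = -1628 + 67/17 = -27609/17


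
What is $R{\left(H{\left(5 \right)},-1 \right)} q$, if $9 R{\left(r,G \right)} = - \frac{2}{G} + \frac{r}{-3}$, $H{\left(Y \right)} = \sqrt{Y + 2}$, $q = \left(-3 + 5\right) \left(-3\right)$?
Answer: $- \frac{4}{3} + \frac{2 \sqrt{7}}{9} \approx -0.74539$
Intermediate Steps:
$q = -6$ ($q = 2 \left(-3\right) = -6$)
$H{\left(Y \right)} = \sqrt{2 + Y}$
$R{\left(r,G \right)} = - \frac{2}{9 G} - \frac{r}{27}$ ($R{\left(r,G \right)} = \frac{- \frac{2}{G} + \frac{r}{-3}}{9} = \frac{- \frac{2}{G} + r \left(- \frac{1}{3}\right)}{9} = \frac{- \frac{2}{G} - \frac{r}{3}}{9} = - \frac{2}{9 G} - \frac{r}{27}$)
$R{\left(H{\left(5 \right)},-1 \right)} q = \frac{-6 - - \sqrt{2 + 5}}{27 \left(-1\right)} \left(-6\right) = \frac{1}{27} \left(-1\right) \left(-6 - - \sqrt{7}\right) \left(-6\right) = \frac{1}{27} \left(-1\right) \left(-6 + \sqrt{7}\right) \left(-6\right) = \left(\frac{2}{9} - \frac{\sqrt{7}}{27}\right) \left(-6\right) = - \frac{4}{3} + \frac{2 \sqrt{7}}{9}$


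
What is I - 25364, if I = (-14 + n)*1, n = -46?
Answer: -25424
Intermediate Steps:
I = -60 (I = (-14 - 46)*1 = -60*1 = -60)
I - 25364 = -60 - 25364 = -25424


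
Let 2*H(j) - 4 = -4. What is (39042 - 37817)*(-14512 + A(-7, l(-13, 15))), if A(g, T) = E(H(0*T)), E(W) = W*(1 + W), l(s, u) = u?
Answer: -17777200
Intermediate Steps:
H(j) = 0 (H(j) = 2 + (1/2)*(-4) = 2 - 2 = 0)
A(g, T) = 0 (A(g, T) = 0*(1 + 0) = 0*1 = 0)
(39042 - 37817)*(-14512 + A(-7, l(-13, 15))) = (39042 - 37817)*(-14512 + 0) = 1225*(-14512) = -17777200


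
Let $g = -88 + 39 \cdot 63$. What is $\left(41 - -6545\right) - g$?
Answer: $4217$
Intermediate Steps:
$g = 2369$ ($g = -88 + 2457 = 2369$)
$\left(41 - -6545\right) - g = \left(41 - -6545\right) - 2369 = \left(41 + 6545\right) - 2369 = 6586 - 2369 = 4217$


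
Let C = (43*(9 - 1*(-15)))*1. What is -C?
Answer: -1032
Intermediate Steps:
C = 1032 (C = (43*(9 + 15))*1 = (43*24)*1 = 1032*1 = 1032)
-C = -1*1032 = -1032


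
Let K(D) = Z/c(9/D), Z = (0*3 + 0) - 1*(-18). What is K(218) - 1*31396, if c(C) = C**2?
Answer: -187516/9 ≈ -20835.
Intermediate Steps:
Z = 18 (Z = (0 + 0) + 18 = 0 + 18 = 18)
K(D) = 2*D**2/9 (K(D) = 18/((9/D)**2) = 18/((81/D**2)) = 18*(D**2/81) = 2*D**2/9)
K(218) - 1*31396 = (2/9)*218**2 - 1*31396 = (2/9)*47524 - 31396 = 95048/9 - 31396 = -187516/9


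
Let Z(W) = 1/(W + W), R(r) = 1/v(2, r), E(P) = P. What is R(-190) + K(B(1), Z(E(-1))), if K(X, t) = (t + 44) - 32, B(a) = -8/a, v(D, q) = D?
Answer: 12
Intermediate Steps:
R(r) = ½ (R(r) = 1/2 = ½)
Z(W) = 1/(2*W)
K(X, t) = 12 + t (K(X, t) = (44 + t) - 32 = 12 + t)
R(-190) + K(B(1), Z(E(-1))) = ½ + (12 + (½)/(-1)) = ½ + (12 + (½)*(-1)) = ½ + (12 - ½) = ½ + 23/2 = 12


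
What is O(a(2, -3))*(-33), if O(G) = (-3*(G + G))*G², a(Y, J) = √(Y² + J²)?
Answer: 2574*√13 ≈ 9280.7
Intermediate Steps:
a(Y, J) = √(J² + Y²)
O(G) = -6*G³ (O(G) = (-6*G)*G² = -6*G³)
O(a(2, -3))*(-33) = -6*((-3)² + 2²)^(3/2)*(-33) = -6*(9 + 4)^(3/2)*(-33) = -6*13*√13*(-33) = -78*√13*(-33) = 2574*√13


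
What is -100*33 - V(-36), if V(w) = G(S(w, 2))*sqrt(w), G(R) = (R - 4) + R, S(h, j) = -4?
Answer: -3300 + 72*I ≈ -3300.0 + 72.0*I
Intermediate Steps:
G(R) = -4 + 2*R (G(R) = (-4 + R) + R = -4 + 2*R)
V(w) = -12*sqrt(w) (V(w) = (-4 + 2*(-4))*sqrt(w) = (-4 - 8)*sqrt(w) = -12*sqrt(w))
-100*33 - V(-36) = -100*33 - (-12)*sqrt(-36) = -3300 - (-12)*6*I = -3300 - (-72)*I = -3300 + 72*I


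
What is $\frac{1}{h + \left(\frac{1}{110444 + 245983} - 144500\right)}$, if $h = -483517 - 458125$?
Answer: $- \frac{356427}{387130334633} \approx -9.2069 \cdot 10^{-7}$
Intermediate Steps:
$h = -941642$
$\frac{1}{h + \left(\frac{1}{110444 + 245983} - 144500\right)} = \frac{1}{-941642 + \left(\frac{1}{110444 + 245983} - 144500\right)} = \frac{1}{-941642 - \left(144500 - \frac{1}{356427}\right)} = \frac{1}{-941642 + \left(\frac{1}{356427} - 144500\right)} = \frac{1}{-941642 - \frac{51503701499}{356427}} = \frac{1}{- \frac{387130334633}{356427}} = - \frac{356427}{387130334633}$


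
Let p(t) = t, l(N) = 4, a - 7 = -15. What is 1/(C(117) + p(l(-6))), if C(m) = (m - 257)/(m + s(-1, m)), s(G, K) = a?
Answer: 109/296 ≈ 0.36824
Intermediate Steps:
a = -8 (a = 7 - 15 = -8)
s(G, K) = -8
C(m) = (-257 + m)/(-8 + m) (C(m) = (m - 257)/(m - 8) = (-257 + m)/(-8 + m))
1/(C(117) + p(l(-6))) = 1/((-257 + 117)/(-8 + 117) + 4) = 1/(-140/109 + 4) = 1/(296/109) = 109/296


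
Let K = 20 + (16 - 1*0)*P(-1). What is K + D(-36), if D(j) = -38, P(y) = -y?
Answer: -2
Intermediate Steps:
K = 36 (K = 20 + (16 - 1*0)*(-1*(-1)) = 20 + (16 + 0)*1 = 20 + 16*1 = 20 + 16 = 36)
K + D(-36) = 36 - 38 = -2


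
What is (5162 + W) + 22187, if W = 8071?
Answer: 35420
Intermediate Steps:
(5162 + W) + 22187 = (5162 + 8071) + 22187 = 13233 + 22187 = 35420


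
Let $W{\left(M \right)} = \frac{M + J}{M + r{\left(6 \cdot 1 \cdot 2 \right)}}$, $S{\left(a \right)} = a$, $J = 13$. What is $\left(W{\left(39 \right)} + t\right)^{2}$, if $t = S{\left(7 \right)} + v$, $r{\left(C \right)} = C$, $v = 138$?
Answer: $\frac{55457809}{2601} \approx 21322.0$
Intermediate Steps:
$W{\left(M \right)} = \frac{13 + M}{12 + M}$ ($W{\left(M \right)} = \frac{M + 13}{M + 6 \cdot 1 \cdot 2} = \frac{13 + M}{M + 6 \cdot 2} = \frac{13 + M}{M + 12} = \frac{13 + M}{12 + M}$)
$t = 145$ ($t = 7 + 138 = 145$)
$\left(W{\left(39 \right)} + t\right)^{2} = \left(\frac{13 + 39}{12 + 39} + 145\right)^{2} = \left(\frac{1}{51} \cdot 52 + 145\right)^{2} = \left(\frac{52}{51} + 145\right)^{2} = \left(\frac{7447}{51}\right)^{2} = \frac{55457809}{2601}$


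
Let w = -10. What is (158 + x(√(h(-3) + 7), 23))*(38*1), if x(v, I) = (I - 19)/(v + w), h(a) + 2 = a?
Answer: 293436/49 - 76*√2/49 ≈ 5986.3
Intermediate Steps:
h(a) = -2 + a
x(v, I) = (-19 + I)/(-10 + v) (x(v, I) = (I - 19)/(v - 10) = (-19 + I)/(-10 + v))
(158 + x(√(h(-3) + 7), 23))*(38*1) = (158 + (-19 + 23)/(-10 + √((-2 - 3) + 7)))*(38*1) = (158 + 4/(-10 + √(-5 + 7)))*38 = (158 + 4/(-10 + √2))*38 = 6004 + 152/(-10 + √2)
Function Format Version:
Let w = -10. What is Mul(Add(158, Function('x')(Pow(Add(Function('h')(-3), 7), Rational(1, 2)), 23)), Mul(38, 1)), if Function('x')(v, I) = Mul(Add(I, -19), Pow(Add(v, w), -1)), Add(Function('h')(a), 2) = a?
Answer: Add(Rational(293436, 49), Mul(Rational(-76, 49), Pow(2, Rational(1, 2)))) ≈ 5986.3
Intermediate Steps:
Function('h')(a) = Add(-2, a)
Function('x')(v, I) = Mul(Pow(Add(-10, v), -1), Add(-19, I)) (Function('x')(v, I) = Mul(Add(I, -19), Pow(Add(v, -10), -1)) = Mul(Add(-19, I), Pow(Add(-10, v), -1)) = Mul(Pow(Add(-10, v), -1), Add(-19, I)))
Mul(Add(158, Function('x')(Pow(Add(Function('h')(-3), 7), Rational(1, 2)), 23)), Mul(38, 1)) = Mul(Add(158, Mul(Pow(Add(-10, Pow(Add(Add(-2, -3), 7), Rational(1, 2))), -1), Add(-19, 23))), Mul(38, 1)) = Mul(Add(158, Mul(Pow(Add(-10, Pow(Add(-5, 7), Rational(1, 2))), -1), 4)), 38) = Mul(Add(158, Mul(Pow(Add(-10, Pow(2, Rational(1, 2))), -1), 4)), 38) = Mul(Add(158, Mul(4, Pow(Add(-10, Pow(2, Rational(1, 2))), -1))), 38) = Add(6004, Mul(152, Pow(Add(-10, Pow(2, Rational(1, 2))), -1)))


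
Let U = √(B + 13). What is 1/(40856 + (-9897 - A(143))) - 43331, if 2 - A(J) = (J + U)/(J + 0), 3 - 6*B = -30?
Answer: -1698425782701308301/39196551752035 - 143*√74/39196551752035 ≈ -43331.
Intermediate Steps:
B = 11/2 (B = ½ - ⅙*(-30) = ½ + 5 = 11/2 ≈ 5.5000)
U = √74/2 (U = √(11/2 + 13) = √(37/2) = √74/2 ≈ 4.3012)
A(J) = 2 - (J + √74/2)/J (A(J) = 2 - (J + √74/2)/(J + 0) = 2 - (J + √74/2)/J)
1/(40856 + (-9897 - A(143))) - 43331 = 1/(40856 + (-9897 - (143 - √74/2)/143)) - 43331 = 1/(40856 + (-9897 - (1 - √74/286))) - 43331 = 1/(40856 + (-9897 + (-1 + √74/286))) - 43331 = 1/(40856 + (-9898 + √74/286)) - 43331 = 1/(30958 + √74/286) - 43331 = -43331 + 1/(30958 + √74/286)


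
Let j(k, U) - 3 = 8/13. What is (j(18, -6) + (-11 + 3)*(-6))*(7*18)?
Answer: 84546/13 ≈ 6503.5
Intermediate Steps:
j(k, U) = 47/13 (j(k, U) = 3 + 8/13 = 47/13)
(j(18, -6) + (-11 + 3)*(-6))*(7*18) = (47/13 + (-11 + 3)*(-6))*(7*18) = (47/13 - 8*(-6))*126 = (47/13 + 48)*126 = (671/13)*126 = 84546/13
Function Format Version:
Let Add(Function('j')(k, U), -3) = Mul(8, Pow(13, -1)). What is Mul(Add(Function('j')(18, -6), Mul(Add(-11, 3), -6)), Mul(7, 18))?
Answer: Rational(84546, 13) ≈ 6503.5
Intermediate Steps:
Function('j')(k, U) = Rational(47, 13) (Function('j')(k, U) = Add(3, Mul(8, Pow(13, -1))) = Add(3, Mul(8, Rational(1, 13))) = Add(3, Rational(8, 13)) = Rational(47, 13))
Mul(Add(Function('j')(18, -6), Mul(Add(-11, 3), -6)), Mul(7, 18)) = Mul(Add(Rational(47, 13), Mul(Add(-11, 3), -6)), Mul(7, 18)) = Mul(Add(Rational(47, 13), Mul(-8, -6)), 126) = Mul(Add(Rational(47, 13), 48), 126) = Mul(Rational(671, 13), 126) = Rational(84546, 13)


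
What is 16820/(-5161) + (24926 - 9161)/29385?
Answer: -27526169/10110399 ≈ -2.7226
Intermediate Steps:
16820/(-5161) + (24926 - 9161)/29385 = 16820*(-1/5161) + 15765*(1/29385) = -16820/5161 + 1051/1959 = -27526169/10110399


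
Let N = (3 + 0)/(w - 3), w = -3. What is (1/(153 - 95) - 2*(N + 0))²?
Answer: 3481/3364 ≈ 1.0348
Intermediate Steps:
N = -½ (N = (3 + 0)/(-3 - 3) = 3/(-6) = 3*(-⅙) = -½ ≈ -0.50000)
(1/(153 - 95) - 2*(N + 0))² = (1/(153 - 95) - 2*(-½ + 0))² = (1/58 - 2*(-½))² = (1/58 + 1)² = (59/58)² = 3481/3364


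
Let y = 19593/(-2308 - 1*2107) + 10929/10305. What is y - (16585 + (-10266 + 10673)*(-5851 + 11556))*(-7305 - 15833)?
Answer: 164117294980791178/3033105 ≈ 5.4109e+10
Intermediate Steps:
y = -10243622/3033105 (y = 19593/(-2308 - 2107) + 10929*(1/10305) = 19593/(-4415) + 3643/3435 = 19593*(-1/4415) + 3643/3435 = -19593/4415 + 3643/3435 = -10243622/3033105 ≈ -3.3773)
y - (16585 + (-10266 + 10673)*(-5851 + 11556))*(-7305 - 15833) = -10243622/3033105 - (16585 + (-10266 + 10673)*(-5851 + 11556))*(-7305 - 15833) = -10243622/3033105 - (16585 + 407*5705)*(-23138) = -10243622/3033105 - (16585 + 2321935)*(-23138) = -10243622/3033105 - 2338520*(-23138) = -10243622/3033105 - 1*(-54108675760) = -10243622/3033105 + 54108675760 = 164117294980791178/3033105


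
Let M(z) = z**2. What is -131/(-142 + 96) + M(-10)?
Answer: 4731/46 ≈ 102.85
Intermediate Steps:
-131/(-142 + 96) + M(-10) = -131/(-142 + 96) + (-10)**2 = -131/(-46) + 100 = -131*(-1/46) + 100 = 131/46 + 100 = 4731/46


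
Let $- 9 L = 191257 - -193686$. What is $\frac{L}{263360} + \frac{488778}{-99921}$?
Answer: $- \frac{398995018741}{78945583680} \approx -5.0541$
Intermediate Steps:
$L = - \frac{384943}{9}$ ($L = - \frac{191257 - -193686}{9} = - \frac{191257 + 193686}{9} = \left(- \frac{1}{9}\right) 384943 = - \frac{384943}{9} \approx -42771.0$)
$\frac{L}{263360} + \frac{488778}{-99921} = - \frac{384943}{9 \cdot 263360} + \frac{488778}{-99921} = \left(- \frac{384943}{9}\right) \frac{1}{263360} + 488778 \left(- \frac{1}{99921}\right) = - \frac{384943}{2370240} - \frac{162926}{33307} = - \frac{398995018741}{78945583680}$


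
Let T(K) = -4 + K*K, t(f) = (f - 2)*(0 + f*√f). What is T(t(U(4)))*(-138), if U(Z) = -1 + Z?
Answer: -3174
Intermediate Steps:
t(f) = f^(3/2)*(-2 + f) (t(f) = (-2 + f)*(0 + f^(3/2)) = (-2 + f)*f^(3/2) = f^(3/2)*(-2 + f))
T(K) = -4 + K²
T(t(U(4)))*(-138) = (-4 + ((-1 + 4)^(3/2)*(-2 + (-1 + 4)))²)*(-138) = (-4 + (3^(3/2)*(-2 + 3))²)*(-138) = (-4 + ((3*√3)*1)²)*(-138) = (-4 + (3*√3)²)*(-138) = (-4 + 27)*(-138) = 23*(-138) = -3174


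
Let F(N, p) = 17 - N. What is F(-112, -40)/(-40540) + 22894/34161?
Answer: 923715991/1384886940 ≈ 0.66700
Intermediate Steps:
F(-112, -40)/(-40540) + 22894/34161 = (17 - 1*(-112))/(-40540) + 22894/34161 = (17 + 112)*(-1/40540) + 22894*(1/34161) = 129*(-1/40540) + 22894/34161 = -129/40540 + 22894/34161 = 923715991/1384886940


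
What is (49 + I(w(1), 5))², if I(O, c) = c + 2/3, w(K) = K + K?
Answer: 26896/9 ≈ 2988.4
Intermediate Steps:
w(K) = 2*K
I(O, c) = ⅔ + c (I(O, c) = c + 2*(⅓) = c + ⅔ = ⅔ + c)
(49 + I(w(1), 5))² = (49 + (⅔ + 5))² = (49 + 17/3)² = (164/3)² = 26896/9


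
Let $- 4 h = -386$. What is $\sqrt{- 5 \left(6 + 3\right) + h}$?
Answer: $\frac{\sqrt{206}}{2} \approx 7.1764$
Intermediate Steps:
$h = \frac{193}{2}$ ($h = \left(- \frac{1}{4}\right) \left(-386\right) = \frac{193}{2} \approx 96.5$)
$\sqrt{- 5 \left(6 + 3\right) + h} = \sqrt{- 5 \left(6 + 3\right) + \frac{193}{2}} = \sqrt{\left(-5\right) 9 + \frac{193}{2}} = \sqrt{-45 + \frac{193}{2}} = \sqrt{\frac{103}{2}} = \frac{\sqrt{206}}{2}$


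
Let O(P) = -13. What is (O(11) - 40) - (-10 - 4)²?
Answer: -249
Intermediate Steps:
(O(11) - 40) - (-10 - 4)² = (-13 - 40) - (-10 - 4)² = -53 - 1*(-14)² = -53 - 1*196 = -53 - 196 = -249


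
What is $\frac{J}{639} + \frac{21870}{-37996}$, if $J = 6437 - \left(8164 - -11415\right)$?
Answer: $- \frac{256659181}{12139722} \approx -21.142$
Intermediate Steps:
$J = -13142$ ($J = 6437 - \left(8164 + 11415\right) = 6437 - 19579 = -13142$)
$\frac{J}{639} + \frac{21870}{-37996} = - \frac{13142}{639} + \frac{21870}{-37996} = \left(-13142\right) \frac{1}{639} + 21870 \left(- \frac{1}{37996}\right) = - \frac{13142}{639} - \frac{10935}{18998} = - \frac{256659181}{12139722}$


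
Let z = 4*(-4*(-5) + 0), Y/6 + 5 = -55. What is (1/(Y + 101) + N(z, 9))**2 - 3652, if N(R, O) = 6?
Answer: -242568003/67081 ≈ -3616.0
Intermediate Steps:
Y = -360 (Y = -30 + 6*(-55) = -30 - 330 = -360)
z = 80 (z = 4*(20 + 0) = 4*20 = 80)
(1/(Y + 101) + N(z, 9))**2 - 3652 = (1/(-360 + 101) + 6)**2 - 3652 = (1/(-259) + 6)**2 - 3652 = (-1/259 + 6)**2 - 3652 = (1553/259)**2 - 3652 = 2411809/67081 - 3652 = -242568003/67081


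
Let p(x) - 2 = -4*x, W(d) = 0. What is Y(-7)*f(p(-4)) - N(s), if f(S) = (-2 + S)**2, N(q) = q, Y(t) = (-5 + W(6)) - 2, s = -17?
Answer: -1775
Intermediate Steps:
Y(t) = -7 (Y(t) = (-5 + 0) - 2 = -5 - 2 = -7)
p(x) = 2 - 4*x
Y(-7)*f(p(-4)) - N(s) = -7*(-2 + (2 - 4*(-4)))**2 - 1*(-17) = -7*(-2 + (2 + 16))**2 + 17 = -7*(-2 + 18)**2 + 17 = -7*16**2 + 17 = -7*256 + 17 = -1792 + 17 = -1775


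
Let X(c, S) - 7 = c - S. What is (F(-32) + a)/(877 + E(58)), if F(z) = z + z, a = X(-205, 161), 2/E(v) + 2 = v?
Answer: -11844/24557 ≈ -0.48231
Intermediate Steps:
E(v) = 2/(-2 + v)
X(c, S) = 7 + c - S (X(c, S) = 7 + (c - S) = 7 + c - S)
a = -359 (a = 7 - 205 - 1*161 = 7 - 205 - 161 = -359)
F(z) = 2*z
(F(-32) + a)/(877 + E(58)) = (2*(-32) - 359)/(877 + 2/(-2 + 58)) = (-64 - 359)/(877 + 2/56) = -423/(877 + 2*(1/56)) = -423/(877 + 1/28) = -423/24557/28 = -423*28/24557 = -11844/24557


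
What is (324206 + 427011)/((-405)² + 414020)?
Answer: 751217/578045 ≈ 1.2996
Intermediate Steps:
(324206 + 427011)/((-405)² + 414020) = 751217/(164025 + 414020) = 751217/578045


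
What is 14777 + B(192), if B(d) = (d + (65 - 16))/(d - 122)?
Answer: 1034631/70 ≈ 14780.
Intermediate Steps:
B(d) = (49 + d)/(-122 + d) (B(d) = (d + 49)/(-122 + d) = (49 + d)/(-122 + d))
14777 + B(192) = 14777 + (49 + 192)/(-122 + 192) = 14777 + 241/70 = 1034631/70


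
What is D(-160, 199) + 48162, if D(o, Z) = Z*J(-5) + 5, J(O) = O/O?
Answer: 48366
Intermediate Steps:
J(O) = 1
D(o, Z) = 5 + Z (D(o, Z) = Z*1 + 5 = Z + 5 = 5 + Z)
D(-160, 199) + 48162 = (5 + 199) + 48162 = 204 + 48162 = 48366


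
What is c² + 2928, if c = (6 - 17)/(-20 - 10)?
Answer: 2635321/900 ≈ 2928.1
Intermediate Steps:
c = 11/30 (c = -11/(-30) = -11*(-1/30) = 11/30 ≈ 0.36667)
c² + 2928 = (11/30)² + 2928 = 121/900 + 2928 = 2635321/900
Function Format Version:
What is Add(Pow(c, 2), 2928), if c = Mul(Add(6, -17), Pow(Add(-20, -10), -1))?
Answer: Rational(2635321, 900) ≈ 2928.1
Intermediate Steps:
c = Rational(11, 30) (c = Mul(-11, Pow(-30, -1)) = Mul(-11, Rational(-1, 30)) = Rational(11, 30) ≈ 0.36667)
Add(Pow(c, 2), 2928) = Add(Pow(Rational(11, 30), 2), 2928) = Add(Rational(121, 900), 2928) = Rational(2635321, 900)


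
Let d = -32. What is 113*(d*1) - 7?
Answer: -3623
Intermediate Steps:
113*(d*1) - 7 = 113*(-32*1) - 7 = 113*(-32) - 7 = -3616 - 7 = -3623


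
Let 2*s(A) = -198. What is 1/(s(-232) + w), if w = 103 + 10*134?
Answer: 1/1344 ≈ 0.00074405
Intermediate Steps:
s(A) = -99 (s(A) = (½)*(-198) = -99)
w = 1443 (w = 103 + 1340 = 1443)
1/(s(-232) + w) = 1/(-99 + 1443) = 1/1344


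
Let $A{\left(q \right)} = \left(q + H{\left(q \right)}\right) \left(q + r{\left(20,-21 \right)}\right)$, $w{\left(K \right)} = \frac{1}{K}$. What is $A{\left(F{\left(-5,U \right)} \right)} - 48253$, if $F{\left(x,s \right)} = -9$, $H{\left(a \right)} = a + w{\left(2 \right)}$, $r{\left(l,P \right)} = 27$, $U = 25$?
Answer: $-48568$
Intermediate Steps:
$H{\left(a \right)} = \frac{1}{2} + a$ ($H{\left(a \right)} = a + \frac{1}{2} = \frac{1}{2} + a$)
$A{\left(q \right)} = \left(\frac{1}{2} + 2 q\right) \left(27 + q\right)$ ($A{\left(q \right)} = \left(q + \left(\frac{1}{2} + q\right)\right) \left(q + 27\right) = \left(\frac{1}{2} + 2 q\right) \left(27 + q\right)$)
$A{\left(F{\left(-5,U \right)} \right)} - 48253 = \left(\frac{27}{2} + 2 \left(-9\right)^{2} + \frac{109}{2} \left(-9\right)\right) - 48253 = \left(\frac{27}{2} + 2 \cdot 81 - \frac{981}{2}\right) - 48253 = \left(\frac{27}{2} + 162 - \frac{981}{2}\right) - 48253 = -315 - 48253 = -48568$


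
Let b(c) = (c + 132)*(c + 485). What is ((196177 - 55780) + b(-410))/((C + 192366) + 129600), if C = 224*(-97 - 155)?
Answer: 13283/29502 ≈ 0.45024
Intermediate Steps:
b(c) = (132 + c)*(485 + c)
C = -56448 (C = 224*(-252) = -56448)
((196177 - 55780) + b(-410))/((C + 192366) + 129600) = ((196177 - 55780) + (64020 + (-410)² + 617*(-410)))/((-56448 + 192366) + 129600) = (140397 + (64020 + 168100 - 252970))/(135918 + 129600) = (140397 - 20850)/265518 = 119547*(1/265518) = 13283/29502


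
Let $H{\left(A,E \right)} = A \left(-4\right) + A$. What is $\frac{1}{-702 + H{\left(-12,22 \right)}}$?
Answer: $- \frac{1}{666} \approx -0.0015015$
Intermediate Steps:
$H{\left(A,E \right)} = - 3 A$ ($H{\left(A,E \right)} = - 4 A + A = - 3 A$)
$\frac{1}{-702 + H{\left(-12,22 \right)}} = \frac{1}{-702 - -36} = \frac{1}{-702 + 36} = \frac{1}{-666} = - \frac{1}{666}$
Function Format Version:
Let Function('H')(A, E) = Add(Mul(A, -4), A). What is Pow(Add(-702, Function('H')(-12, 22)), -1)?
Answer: Rational(-1, 666) ≈ -0.0015015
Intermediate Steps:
Function('H')(A, E) = Mul(-3, A) (Function('H')(A, E) = Add(Mul(-4, A), A) = Mul(-3, A))
Pow(Add(-702, Function('H')(-12, 22)), -1) = Pow(Add(-702, Mul(-3, -12)), -1) = Pow(Add(-702, 36), -1) = Pow(-666, -1) = Rational(-1, 666)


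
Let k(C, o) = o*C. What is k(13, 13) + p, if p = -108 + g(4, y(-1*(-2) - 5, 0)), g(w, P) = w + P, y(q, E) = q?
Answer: 62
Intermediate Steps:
k(C, o) = C*o
g(w, P) = P + w
p = -107 (p = -108 + ((-1*(-2) - 5) + 4) = -108 + ((2 - 5) + 4) = -108 + (-3 + 4) = -108 + 1 = -107)
k(13, 13) + p = 13*13 - 107 = 169 - 107 = 62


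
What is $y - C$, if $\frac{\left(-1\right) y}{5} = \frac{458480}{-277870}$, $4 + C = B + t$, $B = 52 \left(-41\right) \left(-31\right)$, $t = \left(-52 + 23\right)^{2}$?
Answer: $- \frac{1859526883}{27787} \approx -66921.0$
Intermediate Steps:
$t = 841$ ($t = \left(-29\right)^{2} = 841$)
$B = 66092$ ($B = \left(-2132\right) \left(-31\right) = 66092$)
$C = 66929$ ($C = -4 + \left(66092 + 841\right) = -4 + 66933 = 66929$)
$y = \frac{229240}{27787}$ ($y = - 5 \frac{458480}{-277870} = - 5 \cdot 458480 \left(- \frac{1}{277870}\right) = \left(-5\right) \left(- \frac{45848}{27787}\right) = \frac{229240}{27787} \approx 8.2499$)
$y - C = \frac{229240}{27787} - 66929 = - \frac{1859526883}{27787}$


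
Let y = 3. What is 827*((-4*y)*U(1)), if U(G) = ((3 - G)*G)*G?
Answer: -19848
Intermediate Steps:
U(G) = G²*(3 - G) (U(G) = (G*(3 - G))*G = G²*(3 - G))
827*((-4*y)*U(1)) = 827*((-4*3)*(1²*(3 - 1*1))) = 827*(-12*(3 - 1)) = 827*(-12*2) = 827*(-24) = -19848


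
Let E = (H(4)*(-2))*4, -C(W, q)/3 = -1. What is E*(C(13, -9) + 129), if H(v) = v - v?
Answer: 0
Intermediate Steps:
C(W, q) = 3 (C(W, q) = -3*(-1) = 3)
H(v) = 0
E = 0 (E = (0*(-2))*4 = 0*4 = 0)
E*(C(13, -9) + 129) = 0*(3 + 129) = 0*132 = 0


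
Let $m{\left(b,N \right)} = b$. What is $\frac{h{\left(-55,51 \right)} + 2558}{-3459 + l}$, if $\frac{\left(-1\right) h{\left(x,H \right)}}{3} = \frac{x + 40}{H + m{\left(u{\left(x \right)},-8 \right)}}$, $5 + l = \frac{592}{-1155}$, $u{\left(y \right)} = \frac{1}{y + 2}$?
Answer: $- \frac{1140826665}{1544583632} \approx -0.7386$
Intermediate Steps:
$u{\left(y \right)} = \frac{1}{2 + y}$
$l = - \frac{6367}{1155}$ ($l = -5 + \frac{592}{-1155} = -5 + 592 \left(- \frac{1}{1155}\right) = -5 - \frac{592}{1155} = - \frac{6367}{1155} \approx -5.5126$)
$h{\left(x,H \right)} = - \frac{3 \left(40 + x\right)}{H + \frac{1}{2 + x}}$ ($h{\left(x,H \right)} = - 3 \frac{x + 40}{H + \frac{1}{2 + x}} = - 3 \frac{40 + x}{H + \frac{1}{2 + x}} = - \frac{3 \left(40 + x\right)}{H + \frac{1}{2 + x}}$)
$\frac{h{\left(-55,51 \right)} + 2558}{-3459 + l} = \frac{- \frac{3 \left(2 - 55\right) \left(40 - 55\right)}{1 + 51 \left(2 - 55\right)} + 2558}{-3459 - \frac{6367}{1155}} = \frac{\left(-3\right) \frac{1}{1 + 51 \left(-53\right)} \left(-53\right) \left(-15\right) + 2558}{- \frac{4001512}{1155}} = \left(\left(-3\right) \frac{1}{1 - 2703} \left(-53\right) \left(-15\right) + 2558\right) \left(- \frac{1155}{4001512}\right) = \left(\left(-3\right) \frac{1}{-2702} \left(-53\right) \left(-15\right) + 2558\right) \left(- \frac{1155}{4001512}\right) = \left(\left(-3\right) \left(- \frac{1}{2702}\right) \left(-53\right) \left(-15\right) + 2558\right) \left(- \frac{1155}{4001512}\right) = \left(\frac{2385}{2702} + 2558\right) \left(- \frac{1155}{4001512}\right) = \frac{6914101}{2702} \left(- \frac{1155}{4001512}\right) = - \frac{1140826665}{1544583632}$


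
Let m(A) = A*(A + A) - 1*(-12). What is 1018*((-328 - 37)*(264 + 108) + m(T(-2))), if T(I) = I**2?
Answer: -138179248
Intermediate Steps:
m(A) = 12 + 2*A**2 (m(A) = A*(2*A) + 12 = 2*A**2 + 12 = 12 + 2*A**2)
1018*((-328 - 37)*(264 + 108) + m(T(-2))) = 1018*((-328 - 37)*(264 + 108) + (12 + 2*((-2)**2)**2)) = 1018*(-365*372 + (12 + 2*4**2)) = 1018*(-135780 + (12 + 2*16)) = 1018*(-135780 + (12 + 32)) = 1018*(-135780 + 44) = 1018*(-135736) = -138179248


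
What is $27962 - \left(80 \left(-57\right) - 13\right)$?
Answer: $32535$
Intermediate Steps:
$27962 - \left(80 \left(-57\right) - 13\right) = 27962 - \left(-4560 - 13\right) = 27962 - -4573 = 27962 + 4573 = 32535$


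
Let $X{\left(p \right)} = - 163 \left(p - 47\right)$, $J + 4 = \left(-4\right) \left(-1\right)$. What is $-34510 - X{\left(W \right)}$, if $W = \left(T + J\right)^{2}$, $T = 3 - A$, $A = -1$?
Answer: $-39563$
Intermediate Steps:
$T = 4$ ($T = 3 - -1 = 3 + 1 = 4$)
$J = 0$ ($J = -4 - -4 = -4 + 4 = 0$)
$W = 16$ ($W = \left(4 + 0\right)^{2} = 4^{2} = 16$)
$X{\left(p \right)} = 7661 - 163 p$ ($X{\left(p \right)} = - 163 \left(-47 + p\right) = 7661 - 163 p$)
$-34510 - X{\left(W \right)} = -34510 - \left(7661 - 2608\right) = -34510 - 5053 = -39563$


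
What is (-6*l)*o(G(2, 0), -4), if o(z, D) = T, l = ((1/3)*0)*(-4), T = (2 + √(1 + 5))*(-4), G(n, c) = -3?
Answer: 0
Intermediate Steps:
T = -8 - 4*√6 (T = (2 + √6)*(-4) = -8 - 4*√6 ≈ -17.798)
l = 0 (l = ((1*(⅓))*0)*(-4) = ((⅓)*0)*(-4) = 0*(-4) = 0)
o(z, D) = -8 - 4*√6
(-6*l)*o(G(2, 0), -4) = (-6*0)*(-8 - 4*√6) = 0*(-8 - 4*√6) = 0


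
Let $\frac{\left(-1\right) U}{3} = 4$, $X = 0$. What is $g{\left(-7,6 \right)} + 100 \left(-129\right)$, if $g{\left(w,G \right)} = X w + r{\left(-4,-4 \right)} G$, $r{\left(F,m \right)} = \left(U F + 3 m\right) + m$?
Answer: $-12708$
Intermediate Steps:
$U = -12$ ($U = \left(-3\right) 4 = -12$)
$r{\left(F,m \right)} = - 12 F + 4 m$ ($r{\left(F,m \right)} = \left(- 12 F + 3 m\right) + m = - 12 F + 4 m$)
$g{\left(w,G \right)} = 32 G$ ($g{\left(w,G \right)} = 0 w + \left(\left(-12\right) \left(-4\right) + 4 \left(-4\right)\right) G = 0 + \left(48 - 16\right) G = 0 + 32 G = 32 G$)
$g{\left(-7,6 \right)} + 100 \left(-129\right) = 32 \cdot 6 + 100 \left(-129\right) = 192 - 12900 = -12708$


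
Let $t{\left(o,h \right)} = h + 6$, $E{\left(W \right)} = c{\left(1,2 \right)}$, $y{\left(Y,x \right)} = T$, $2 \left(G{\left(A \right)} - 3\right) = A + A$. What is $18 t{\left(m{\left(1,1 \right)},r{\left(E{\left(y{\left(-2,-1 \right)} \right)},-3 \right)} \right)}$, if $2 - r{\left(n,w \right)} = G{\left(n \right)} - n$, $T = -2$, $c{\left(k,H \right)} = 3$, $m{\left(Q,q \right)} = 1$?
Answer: $90$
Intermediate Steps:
$G{\left(A \right)} = 3 + A$ ($G{\left(A \right)} = 3 + \frac{A + A}{2} = 3 + \frac{2 A}{2} = 3 + A$)
$y{\left(Y,x \right)} = -2$
$E{\left(W \right)} = 3$
$r{\left(n,w \right)} = -1$ ($r{\left(n,w \right)} = 2 - \left(\left(3 + n\right) - n\right) = 2 - 3 = -1$)
$t{\left(o,h \right)} = 6 + h$
$18 t{\left(m{\left(1,1 \right)},r{\left(E{\left(y{\left(-2,-1 \right)} \right)},-3 \right)} \right)} = 18 \left(6 - 1\right) = 18 \cdot 5 = 90$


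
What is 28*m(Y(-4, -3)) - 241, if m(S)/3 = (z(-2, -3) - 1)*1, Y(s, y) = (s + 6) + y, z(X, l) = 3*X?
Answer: -829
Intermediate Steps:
Y(s, y) = 6 + s + y (Y(s, y) = (6 + s) + y = 6 + s + y)
m(S) = -21 (m(S) = 3*((3*(-2) - 1)*1) = 3*((-6 - 1)*1) = 3*(-7*1) = 3*(-7) = -21)
28*m(Y(-4, -3)) - 241 = 28*(-21) - 241 = -588 - 241 = -829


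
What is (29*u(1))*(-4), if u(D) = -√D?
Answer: 116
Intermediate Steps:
(29*u(1))*(-4) = (29*(-√1))*(-4) = (29*(-1*1))*(-4) = (29*(-1))*(-4) = -29*(-4) = 116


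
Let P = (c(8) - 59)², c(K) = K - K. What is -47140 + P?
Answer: -43659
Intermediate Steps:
c(K) = 0
P = 3481 (P = (0 - 59)² = (-59)² = 3481)
-47140 + P = -47140 + 3481 = -43659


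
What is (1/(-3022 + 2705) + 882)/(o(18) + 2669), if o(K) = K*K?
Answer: 279593/948781 ≈ 0.29469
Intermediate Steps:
o(K) = K**2
(1/(-3022 + 2705) + 882)/(o(18) + 2669) = (1/(-3022 + 2705) + 882)/(18**2 + 2669) = (1/(-317) + 882)/(324 + 2669) = (-1/317 + 882)/2993 = (279593/317)*(1/2993) = 279593/948781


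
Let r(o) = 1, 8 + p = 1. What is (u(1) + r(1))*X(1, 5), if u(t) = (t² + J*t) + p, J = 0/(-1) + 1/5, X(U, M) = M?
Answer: -24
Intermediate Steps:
p = -7 (p = -8 + 1 = -7)
J = ⅕ (J = 0*(-1) + 1*(⅕) = 0 + ⅕ = ⅕ ≈ 0.20000)
u(t) = -7 + t² + t/5 (u(t) = (t² + t/5) - 7 = -7 + t² + t/5)
(u(1) + r(1))*X(1, 5) = ((-7 + 1² + (⅕)*1) + 1)*5 = ((-7 + 1 + ⅕) + 1)*5 = (-29/5 + 1)*5 = -24/5*5 = -24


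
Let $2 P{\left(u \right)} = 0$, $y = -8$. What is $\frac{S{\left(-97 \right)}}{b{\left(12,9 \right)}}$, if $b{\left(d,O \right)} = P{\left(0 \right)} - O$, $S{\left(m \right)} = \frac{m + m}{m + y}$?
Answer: $- \frac{194}{945} \approx -0.20529$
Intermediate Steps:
$P{\left(u \right)} = 0$ ($P{\left(u \right)} = \frac{1}{2} \cdot 0 = 0$)
$S{\left(m \right)} = \frac{2 m}{-8 + m}$ ($S{\left(m \right)} = \frac{m + m}{m - 8} = \frac{2 m}{-8 + m}$)
$b{\left(d,O \right)} = - O$ ($b{\left(d,O \right)} = 0 - O = - O$)
$\frac{S{\left(-97 \right)}}{b{\left(12,9 \right)}} = \frac{2 \left(-97\right) \frac{1}{-8 - 97}}{\left(-1\right) 9} = \frac{2 \left(-97\right) \frac{1}{-105}}{-9} = 2 \left(-97\right) \left(- \frac{1}{105}\right) \left(- \frac{1}{9}\right) = \frac{194}{105} \left(- \frac{1}{9}\right) = - \frac{194}{945}$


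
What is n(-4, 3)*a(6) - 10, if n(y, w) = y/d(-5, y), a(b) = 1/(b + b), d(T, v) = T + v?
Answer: -269/27 ≈ -9.9630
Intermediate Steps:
a(b) = 1/(2*b)
n(y, w) = y/(-5 + y)
n(-4, 3)*a(6) - 10 = (-4/(-5 - 4))*((½)/6) - 10 = (-4/(-9))*((½)*(⅙)) - 10 = -4*(-⅑)*(1/12) - 10 = (4/9)*(1/12) - 10 = 1/27 - 10 = -269/27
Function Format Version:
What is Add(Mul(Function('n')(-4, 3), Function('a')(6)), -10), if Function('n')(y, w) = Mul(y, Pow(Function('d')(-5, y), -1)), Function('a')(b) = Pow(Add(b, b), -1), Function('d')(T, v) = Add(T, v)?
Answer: Rational(-269, 27) ≈ -9.9630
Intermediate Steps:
Function('a')(b) = Mul(Rational(1, 2), Pow(b, -1)) (Function('a')(b) = Pow(Mul(2, b), -1) = Mul(Rational(1, 2), Pow(b, -1)))
Function('n')(y, w) = Mul(y, Pow(Add(-5, y), -1))
Add(Mul(Function('n')(-4, 3), Function('a')(6)), -10) = Add(Mul(Mul(-4, Pow(Add(-5, -4), -1)), Mul(Rational(1, 2), Pow(6, -1))), -10) = Add(Mul(Mul(-4, Pow(-9, -1)), Mul(Rational(1, 2), Rational(1, 6))), -10) = Add(Mul(Mul(-4, Rational(-1, 9)), Rational(1, 12)), -10) = Add(Mul(Rational(4, 9), Rational(1, 12)), -10) = Add(Rational(1, 27), -10) = Rational(-269, 27)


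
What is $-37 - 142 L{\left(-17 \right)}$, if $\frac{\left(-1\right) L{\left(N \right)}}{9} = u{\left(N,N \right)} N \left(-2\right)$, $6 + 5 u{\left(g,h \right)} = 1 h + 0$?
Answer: $- \frac{999581}{5} \approx -1.9992 \cdot 10^{5}$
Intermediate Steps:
$u{\left(g,h \right)} = - \frac{6}{5} + \frac{h}{5}$ ($u{\left(g,h \right)} = - \frac{6}{5} + \frac{1 h + 0}{5} = - \frac{6}{5} + \frac{h + 0}{5} = - \frac{6}{5} + \frac{h}{5}$)
$L{\left(N \right)} = 18 N \left(- \frac{6}{5} + \frac{N}{5}\right)$ ($L{\left(N \right)} = - 9 \left(- \frac{6}{5} + \frac{N}{5}\right) N \left(-2\right) = - 9 N \left(- \frac{6}{5} + \frac{N}{5}\right) \left(-2\right) = - 9 \left(- 2 N \left(- \frac{6}{5} + \frac{N}{5}\right)\right) = 18 N \left(- \frac{6}{5} + \frac{N}{5}\right)$)
$-37 - 142 L{\left(-17 \right)} = -37 - 142 \cdot \frac{18}{5} \left(-17\right) \left(-6 - 17\right) = -37 - 142 \cdot \frac{18}{5} \left(-17\right) \left(-23\right) = -37 - \frac{999396}{5} = - \frac{999581}{5}$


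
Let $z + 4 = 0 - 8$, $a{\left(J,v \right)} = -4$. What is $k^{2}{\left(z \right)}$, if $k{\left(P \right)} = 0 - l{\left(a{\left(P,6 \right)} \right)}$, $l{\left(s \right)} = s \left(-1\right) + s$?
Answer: $0$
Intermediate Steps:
$z = -12$ ($z = -4 + \left(0 - 8\right) = -4 - 8 = -12$)
$l{\left(s \right)} = 0$ ($l{\left(s \right)} = - s + s = 0$)
$k{\left(P \right)} = 0$ ($k{\left(P \right)} = 0 - 0 = 0 + 0 = 0$)
$k^{2}{\left(z \right)} = 0^{2} = 0$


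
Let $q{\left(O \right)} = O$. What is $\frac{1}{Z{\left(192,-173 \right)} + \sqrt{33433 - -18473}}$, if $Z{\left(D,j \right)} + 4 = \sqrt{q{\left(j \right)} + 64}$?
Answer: $\frac{1}{-4 + \sqrt{51906} + i \sqrt{109}} \approx 0.004458 - 0.00020794 i$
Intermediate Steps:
$Z{\left(D,j \right)} = -4 + \sqrt{64 + j}$ ($Z{\left(D,j \right)} = -4 + \sqrt{j + 64} = -4 + \sqrt{64 + j}$)
$\frac{1}{Z{\left(192,-173 \right)} + \sqrt{33433 - -18473}} = \frac{1}{\left(-4 + \sqrt{64 - 173}\right) + \sqrt{33433 - -18473}} = \frac{1}{\left(-4 + \sqrt{-109}\right) + \sqrt{33433 + 18473}} = \frac{1}{\left(-4 + i \sqrt{109}\right) + \sqrt{51906}} = \frac{1}{-4 + \sqrt{51906} + i \sqrt{109}}$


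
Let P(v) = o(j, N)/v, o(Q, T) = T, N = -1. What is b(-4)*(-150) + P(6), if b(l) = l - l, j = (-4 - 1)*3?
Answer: -⅙ ≈ -0.16667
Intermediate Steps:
j = -15 (j = -5*3 = -15)
b(l) = 0
P(v) = -1/v
b(-4)*(-150) + P(6) = 0*(-150) - 1/6 = 0 - 1*⅙ = 0 - ⅙ = -⅙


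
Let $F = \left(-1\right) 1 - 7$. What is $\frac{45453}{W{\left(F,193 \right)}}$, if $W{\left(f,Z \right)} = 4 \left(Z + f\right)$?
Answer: $\frac{45453}{740} \approx 61.423$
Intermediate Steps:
$F = -8$ ($F = -1 - 7 = -8$)
$W{\left(f,Z \right)} = 4 Z + 4 f$
$\frac{45453}{W{\left(F,193 \right)}} = \frac{45453}{4 \cdot 193 + 4 \left(-8\right)} = \frac{45453}{772 - 32} = \frac{45453}{740}$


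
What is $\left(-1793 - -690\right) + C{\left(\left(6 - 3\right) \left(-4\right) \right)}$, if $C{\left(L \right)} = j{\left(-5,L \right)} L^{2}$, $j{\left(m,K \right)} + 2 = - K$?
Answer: $337$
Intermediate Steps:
$j{\left(m,K \right)} = -2 - K$
$C{\left(L \right)} = L^{2} \left(-2 - L\right)$ ($C{\left(L \right)} = \left(-2 - L\right) L^{2} = L^{2} \left(-2 - L\right)$)
$\left(-1793 - -690\right) + C{\left(\left(6 - 3\right) \left(-4\right) \right)} = \left(-1793 - -690\right) + \left(\left(6 - 3\right) \left(-4\right)\right)^{2} \left(-2 - \left(6 - 3\right) \left(-4\right)\right) = \left(-1793 + 690\right) + \left(3 \left(-4\right)\right)^{2} \left(-2 - 3 \left(-4\right)\right) = -1103 + \left(-12\right)^{2} \left(-2 - -12\right) = -1103 + 144 \left(-2 + 12\right) = -1103 + 144 \cdot 10 = -1103 + 1440 = 337$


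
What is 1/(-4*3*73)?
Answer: -1/876 ≈ -0.0011416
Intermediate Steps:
1/(-4*3*73) = 1/(-12*73) = 1/(-876) = -1/876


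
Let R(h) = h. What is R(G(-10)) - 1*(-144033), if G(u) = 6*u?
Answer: 143973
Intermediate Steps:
R(G(-10)) - 1*(-144033) = 6*(-10) - 1*(-144033) = -60 + 144033 = 143973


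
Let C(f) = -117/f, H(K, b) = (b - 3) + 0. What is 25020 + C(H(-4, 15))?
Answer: 100041/4 ≈ 25010.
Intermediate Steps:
H(K, b) = -3 + b (H(K, b) = (-3 + b) + 0 = -3 + b)
25020 + C(H(-4, 15)) = 25020 - 117/(-3 + 15) = 25020 - 117/12 = 25020 - 117*1/12 = 25020 - 39/4 = 100041/4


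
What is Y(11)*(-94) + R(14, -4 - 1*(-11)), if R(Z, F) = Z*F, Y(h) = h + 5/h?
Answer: -10766/11 ≈ -978.73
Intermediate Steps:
R(Z, F) = F*Z
Y(11)*(-94) + R(14, -4 - 1*(-11)) = (11 + 5/11)*(-94) + (-4 - 1*(-11))*14 = (11 + 5*(1/11))*(-94) + (-4 + 11)*14 = (11 + 5/11)*(-94) + 7*14 = (126/11)*(-94) + 98 = -11844/11 + 98 = -10766/11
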